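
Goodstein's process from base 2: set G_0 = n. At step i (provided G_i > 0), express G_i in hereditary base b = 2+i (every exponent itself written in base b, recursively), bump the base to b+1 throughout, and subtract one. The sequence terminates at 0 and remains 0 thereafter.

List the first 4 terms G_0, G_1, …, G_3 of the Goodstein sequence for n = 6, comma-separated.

[0] 6 ≡ 2^2 + 2 (base 2). Lift 3: 30. −1: 29.
[1] 29 ≡ 3^3 + 2 (base 3). Lift 4: 258. −1: 257.
[2] 257 ≡ 4^4 + 1 (base 4). Lift 5: 3126. −1: 3125.

6, 29, 257, 3125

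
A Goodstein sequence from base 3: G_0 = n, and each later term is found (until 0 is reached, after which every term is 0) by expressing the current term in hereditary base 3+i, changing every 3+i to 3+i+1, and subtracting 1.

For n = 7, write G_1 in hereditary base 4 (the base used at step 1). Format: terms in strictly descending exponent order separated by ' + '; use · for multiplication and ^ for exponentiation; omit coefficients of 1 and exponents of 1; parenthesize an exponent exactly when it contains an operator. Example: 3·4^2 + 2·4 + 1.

i=0: 7 = 2·3 + 1 (b=3); 3→4: 2·4 + 1 = 9; 9−1 = 8
i=1: 8 = 2·4 (b=4); 4→5: 2·5 = 10; 10−1 = 9

2·4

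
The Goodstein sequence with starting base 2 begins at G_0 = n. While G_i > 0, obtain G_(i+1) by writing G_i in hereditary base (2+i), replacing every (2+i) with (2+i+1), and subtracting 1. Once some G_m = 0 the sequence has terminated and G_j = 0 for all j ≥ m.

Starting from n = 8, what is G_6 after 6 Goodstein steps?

33554571

G_0=8  [base 2] 2^(2 + 1)  →[2↦3]→  3^(3 + 1) = 81  −1 ⇒ G_1=80
G_1=80  [base 3] 2·3^3 + 2·3^2 + 2·3 + 2  →[3↦4]→  2·4^4 + 2·4^2 + 2·4 + 2 = 554  −1 ⇒ G_2=553
G_2=553  [base 4] 2·4^4 + 2·4^2 + 2·4 + 1  →[4↦5]→  2·5^5 + 2·5^2 + 2·5 + 1 = 6311  −1 ⇒ G_3=6310
G_3=6310  [base 5] 2·5^5 + 2·5^2 + 2·5  →[5↦6]→  2·6^6 + 2·6^2 + 2·6 = 93396  −1 ⇒ G_4=93395
G_4=93395  [base 6] 2·6^6 + 2·6^2 + 6 + 5  →[6↦7]→  2·7^7 + 2·7^2 + 7 + 5 = 1647196  −1 ⇒ G_5=1647195
G_5=1647195  [base 7] 2·7^7 + 2·7^2 + 7 + 4  →[7↦8]→  2·8^8 + 2·8^2 + 8 + 4 = 33554572  −1 ⇒ G_6=33554571
G_6=33554571  [base 8] 2·8^8 + 2·8^2 + 8 + 3  →[8↦9]→  2·9^9 + 2·9^2 + 9 + 3 = 774841152  −1 ⇒ G_7=774841151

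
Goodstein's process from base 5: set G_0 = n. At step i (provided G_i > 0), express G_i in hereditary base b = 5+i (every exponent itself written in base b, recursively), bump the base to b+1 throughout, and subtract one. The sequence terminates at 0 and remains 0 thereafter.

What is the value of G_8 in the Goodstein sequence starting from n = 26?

26 —HB5→ 5^2 + 1 —bump→ 6^2 + 1 = 37 —(−1)→ 36
36 —HB6→ 6^2 —bump→ 7^2 = 49 —(−1)→ 48
48 —HB7→ 6·7 + 6 —bump→ 6·8 + 6 = 54 —(−1)→ 53
53 —HB8→ 6·8 + 5 —bump→ 6·9 + 5 = 59 —(−1)→ 58
58 —HB9→ 6·9 + 4 —bump→ 6·10 + 4 = 64 —(−1)→ 63
63 —HB10→ 6·10 + 3 —bump→ 6·11 + 3 = 69 —(−1)→ 68
68 —HB11→ 6·11 + 2 —bump→ 6·12 + 2 = 74 —(−1)→ 73
73 —HB12→ 6·12 + 1 —bump→ 6·13 + 1 = 79 —(−1)→ 78
78 —HB13→ 6·13 —bump→ 6·14 = 84 —(−1)→ 83

78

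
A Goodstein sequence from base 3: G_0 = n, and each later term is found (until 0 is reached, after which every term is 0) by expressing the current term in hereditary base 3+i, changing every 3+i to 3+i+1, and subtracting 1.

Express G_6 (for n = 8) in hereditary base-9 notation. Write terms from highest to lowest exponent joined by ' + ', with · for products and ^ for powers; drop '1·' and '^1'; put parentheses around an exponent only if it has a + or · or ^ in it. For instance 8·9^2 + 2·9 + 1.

[0] 8 ≡ 2·3 + 2 (base 3). Lift 4: 10. −1: 9.
[1] 9 ≡ 2·4 + 1 (base 4). Lift 5: 11. −1: 10.
[2] 10 ≡ 2·5 (base 5). Lift 6: 12. −1: 11.
[3] 11 ≡ 6 + 5 (base 6). Lift 7: 12. −1: 11.
[4] 11 ≡ 7 + 4 (base 7). Lift 8: 12. −1: 11.
[5] 11 ≡ 8 + 3 (base 8). Lift 9: 12. −1: 11.
[6] 11 ≡ 9 + 2 (base 9). Lift 10: 12. −1: 11.

9 + 2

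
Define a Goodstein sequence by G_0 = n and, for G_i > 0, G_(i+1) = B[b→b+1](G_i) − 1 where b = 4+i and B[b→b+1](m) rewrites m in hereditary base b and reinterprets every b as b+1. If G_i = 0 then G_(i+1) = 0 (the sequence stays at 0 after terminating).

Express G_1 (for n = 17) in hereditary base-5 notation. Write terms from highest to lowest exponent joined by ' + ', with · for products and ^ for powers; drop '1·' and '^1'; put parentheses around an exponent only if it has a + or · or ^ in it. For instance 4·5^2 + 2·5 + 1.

5^2

step 0: 17 = 4^2 + 1; sub 5 for 4: 5^2 + 1; = 26; G_1 = 26−1 = 25
step 1: 25 = 5^2; sub 6 for 5: 6^2; = 36; G_2 = 36−1 = 35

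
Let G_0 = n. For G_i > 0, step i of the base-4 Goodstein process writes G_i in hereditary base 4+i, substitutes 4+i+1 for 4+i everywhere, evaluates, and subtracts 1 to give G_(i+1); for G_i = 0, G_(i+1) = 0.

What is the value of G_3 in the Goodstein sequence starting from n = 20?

(0) 20|_4 = 4^2 + 4 ↦ 5^2 + 5|_5 = 30 ⇒ 29
(1) 29|_5 = 5^2 + 4 ↦ 6^2 + 4|_6 = 40 ⇒ 39
(2) 39|_6 = 6^2 + 3 ↦ 7^2 + 3|_7 = 52 ⇒ 51
(3) 51|_7 = 7^2 + 2 ↦ 8^2 + 2|_8 = 66 ⇒ 65

51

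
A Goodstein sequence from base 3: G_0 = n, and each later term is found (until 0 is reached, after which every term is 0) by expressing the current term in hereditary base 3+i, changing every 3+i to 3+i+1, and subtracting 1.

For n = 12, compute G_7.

G_0 = 12. HB_3(12) = 3^2 + 3. Bump = 20. G_1 = 19.
G_1 = 19. HB_4(19) = 4^2 + 3. Bump = 28. G_2 = 27.
G_2 = 27. HB_5(27) = 5^2 + 2. Bump = 38. G_3 = 37.
G_3 = 37. HB_6(37) = 6^2 + 1. Bump = 50. G_4 = 49.
G_4 = 49. HB_7(49) = 7^2. Bump = 64. G_5 = 63.
G_5 = 63. HB_8(63) = 7·8 + 7. Bump = 70. G_6 = 69.
G_6 = 69. HB_9(69) = 7·9 + 6. Bump = 76. G_7 = 75.

75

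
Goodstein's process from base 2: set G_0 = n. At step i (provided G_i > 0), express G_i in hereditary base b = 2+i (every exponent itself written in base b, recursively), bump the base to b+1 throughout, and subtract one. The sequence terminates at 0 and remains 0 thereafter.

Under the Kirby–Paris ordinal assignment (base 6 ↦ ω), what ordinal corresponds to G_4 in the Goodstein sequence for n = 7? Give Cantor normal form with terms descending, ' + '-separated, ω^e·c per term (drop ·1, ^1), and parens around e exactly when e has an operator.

ω^ω + 1

base 2: 7 = 2^2 + 2 + 1; at 3: 3^3 + 3 + 1 = 31; next = 30
base 3: 30 = 3^3 + 3; at 4: 4^4 + 4 = 260; next = 259
base 4: 259 = 4^4 + 3; at 5: 5^5 + 3 = 3128; next = 3127
base 5: 3127 = 5^5 + 2; at 6: 6^6 + 2 = 46658; next = 46657
base 6: 46657 = 6^6 + 1; at 7: 7^7 + 1 = 823544; next = 823543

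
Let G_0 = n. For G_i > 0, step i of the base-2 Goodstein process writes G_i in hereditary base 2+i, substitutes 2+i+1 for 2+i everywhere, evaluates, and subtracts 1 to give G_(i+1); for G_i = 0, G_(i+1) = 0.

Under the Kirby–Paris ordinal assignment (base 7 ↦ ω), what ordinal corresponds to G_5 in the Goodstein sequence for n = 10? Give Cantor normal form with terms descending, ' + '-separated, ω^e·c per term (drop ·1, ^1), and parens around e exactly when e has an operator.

[0] 10 ≡ 2^(2 + 1) + 2 (base 2). Lift 3: 84. −1: 83.
[1] 83 ≡ 3^(3 + 1) + 2 (base 3). Lift 4: 1026. −1: 1025.
[2] 1025 ≡ 4^(4 + 1) + 1 (base 4). Lift 5: 15626. −1: 15625.
[3] 15625 ≡ 5^(5 + 1) (base 5). Lift 6: 279936. −1: 279935.
[4] 279935 ≡ 5·6^6 + 5·6^5 + 5·6^4 + 5·6^3 + 5·6^2 + 5·6 + 5 (base 6). Lift 7: 4215755. −1: 4215754.
[5] 4215754 ≡ 5·7^7 + 5·7^5 + 5·7^4 + 5·7^3 + 5·7^2 + 5·7 + 4 (base 7). Lift 8: 84073324. −1: 84073323.

ω^ω·5 + ω^5·5 + ω^4·5 + ω^3·5 + ω^2·5 + ω·5 + 4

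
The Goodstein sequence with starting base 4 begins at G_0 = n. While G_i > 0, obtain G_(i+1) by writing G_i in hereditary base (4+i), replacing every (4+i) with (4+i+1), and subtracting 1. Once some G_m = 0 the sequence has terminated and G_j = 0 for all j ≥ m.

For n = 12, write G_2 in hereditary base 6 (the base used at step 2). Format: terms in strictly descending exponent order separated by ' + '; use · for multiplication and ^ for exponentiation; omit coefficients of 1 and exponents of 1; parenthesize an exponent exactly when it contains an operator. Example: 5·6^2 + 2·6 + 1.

2·6 + 3

base 4: 12 = 3·4; at 5: 3·5 = 15; next = 14
base 5: 14 = 2·5 + 4; at 6: 2·6 + 4 = 16; next = 15
base 6: 15 = 2·6 + 3; at 7: 2·7 + 3 = 17; next = 16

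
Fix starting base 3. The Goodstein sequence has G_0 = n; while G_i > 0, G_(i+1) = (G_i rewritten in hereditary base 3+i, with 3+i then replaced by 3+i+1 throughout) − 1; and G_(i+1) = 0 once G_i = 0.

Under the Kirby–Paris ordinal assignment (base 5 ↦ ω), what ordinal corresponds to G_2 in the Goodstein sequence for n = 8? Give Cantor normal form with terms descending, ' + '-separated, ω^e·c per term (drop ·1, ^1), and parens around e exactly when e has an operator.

(0) 8|_3 = 2·3 + 2 ↦ 2·4 + 2|_4 = 10 ⇒ 9
(1) 9|_4 = 2·4 + 1 ↦ 2·5 + 1|_5 = 11 ⇒ 10
(2) 10|_5 = 2·5 ↦ 2·6|_6 = 12 ⇒ 11

ω·2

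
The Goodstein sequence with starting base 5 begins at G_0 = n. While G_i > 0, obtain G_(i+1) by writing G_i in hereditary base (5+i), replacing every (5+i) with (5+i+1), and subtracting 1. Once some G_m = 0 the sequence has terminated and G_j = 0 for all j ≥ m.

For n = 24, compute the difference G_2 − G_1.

(0) 24|_5 = 4·5 + 4 ↦ 4·6 + 4|_6 = 28 ⇒ 27
(1) 27|_6 = 4·6 + 3 ↦ 4·7 + 3|_7 = 31 ⇒ 30

3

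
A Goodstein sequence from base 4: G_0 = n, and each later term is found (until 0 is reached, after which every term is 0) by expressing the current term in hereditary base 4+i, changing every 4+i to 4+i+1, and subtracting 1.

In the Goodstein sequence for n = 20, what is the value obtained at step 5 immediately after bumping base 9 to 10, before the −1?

step 0: 20 = 4^2 + 4; sub 5 for 4: 5^2 + 5; = 30; G_1 = 30−1 = 29
step 1: 29 = 5^2 + 4; sub 6 for 5: 6^2 + 4; = 40; G_2 = 40−1 = 39
step 2: 39 = 6^2 + 3; sub 7 for 6: 7^2 + 3; = 52; G_3 = 52−1 = 51
step 3: 51 = 7^2 + 2; sub 8 for 7: 8^2 + 2; = 66; G_4 = 66−1 = 65
step 4: 65 = 8^2 + 1; sub 9 for 8: 9^2 + 1; = 82; G_5 = 82−1 = 81
step 5: 81 = 9^2; sub 10 for 9: 10^2; = 100; G_6 = 100−1 = 99

100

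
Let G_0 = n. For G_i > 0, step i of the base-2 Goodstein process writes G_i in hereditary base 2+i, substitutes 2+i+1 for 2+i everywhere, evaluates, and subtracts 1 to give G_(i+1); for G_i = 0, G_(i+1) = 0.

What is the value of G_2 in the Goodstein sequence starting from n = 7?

(0) 7|_2 = 2^2 + 2 + 1 ↦ 3^3 + 3 + 1|_3 = 31 ⇒ 30
(1) 30|_3 = 3^3 + 3 ↦ 4^4 + 4|_4 = 260 ⇒ 259

259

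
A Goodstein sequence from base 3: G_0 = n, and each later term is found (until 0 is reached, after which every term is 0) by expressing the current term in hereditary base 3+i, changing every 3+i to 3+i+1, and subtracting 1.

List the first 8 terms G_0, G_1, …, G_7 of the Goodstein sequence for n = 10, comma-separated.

10, 16, 24, 27, 30, 33, 36, 39

[0] 10 ≡ 3^2 + 1 (base 3). Lift 4: 17. −1: 16.
[1] 16 ≡ 4^2 (base 4). Lift 5: 25. −1: 24.
[2] 24 ≡ 4·5 + 4 (base 5). Lift 6: 28. −1: 27.
[3] 27 ≡ 4·6 + 3 (base 6). Lift 7: 31. −1: 30.
[4] 30 ≡ 4·7 + 2 (base 7). Lift 8: 34. −1: 33.
[5] 33 ≡ 4·8 + 1 (base 8). Lift 9: 37. −1: 36.
[6] 36 ≡ 4·9 (base 9). Lift 10: 40. −1: 39.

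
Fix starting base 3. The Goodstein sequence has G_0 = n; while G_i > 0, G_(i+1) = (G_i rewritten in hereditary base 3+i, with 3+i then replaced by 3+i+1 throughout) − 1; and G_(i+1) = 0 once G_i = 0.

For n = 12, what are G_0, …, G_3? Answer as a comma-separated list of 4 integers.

G_0=12  [base 3] 3^2 + 3  →[3↦4]→  4^2 + 4 = 20  −1 ⇒ G_1=19
G_1=19  [base 4] 4^2 + 3  →[4↦5]→  5^2 + 3 = 28  −1 ⇒ G_2=27
G_2=27  [base 5] 5^2 + 2  →[5↦6]→  6^2 + 2 = 38  −1 ⇒ G_3=37

12, 19, 27, 37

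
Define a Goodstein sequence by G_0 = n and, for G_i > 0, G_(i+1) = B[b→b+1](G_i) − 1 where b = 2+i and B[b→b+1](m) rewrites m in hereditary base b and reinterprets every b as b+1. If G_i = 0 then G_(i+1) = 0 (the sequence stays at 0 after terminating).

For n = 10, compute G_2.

1025

step 0: 10 = 2^(2 + 1) + 2; sub 3 for 2: 3^(3 + 1) + 3; = 84; G_1 = 84−1 = 83
step 1: 83 = 3^(3 + 1) + 2; sub 4 for 3: 4^(4 + 1) + 2; = 1026; G_2 = 1026−1 = 1025
step 2: 1025 = 4^(4 + 1) + 1; sub 5 for 4: 5^(5 + 1) + 1; = 15626; G_3 = 15626−1 = 15625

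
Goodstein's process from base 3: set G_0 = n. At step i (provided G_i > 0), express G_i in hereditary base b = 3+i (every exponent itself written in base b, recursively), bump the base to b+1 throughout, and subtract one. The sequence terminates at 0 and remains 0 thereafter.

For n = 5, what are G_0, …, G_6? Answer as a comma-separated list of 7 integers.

5, 5, 5, 5, 4, 3, 2

(0) 5|_3 = 3 + 2 ↦ 4 + 2|_4 = 6 ⇒ 5
(1) 5|_4 = 4 + 1 ↦ 5 + 1|_5 = 6 ⇒ 5
(2) 5|_5 = 5 ↦ 6|_6 = 6 ⇒ 5
(3) 5|_6 = 5 ↦ 5|_7 = 5 ⇒ 4
(4) 4|_7 = 4 ↦ 4|_8 = 4 ⇒ 3
(5) 3|_8 = 3 ↦ 3|_9 = 3 ⇒ 2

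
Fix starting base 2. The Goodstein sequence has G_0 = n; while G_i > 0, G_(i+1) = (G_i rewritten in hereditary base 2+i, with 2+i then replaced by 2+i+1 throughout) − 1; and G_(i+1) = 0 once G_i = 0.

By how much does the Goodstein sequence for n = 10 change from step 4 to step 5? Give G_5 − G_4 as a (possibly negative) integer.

i=0: 10 = 2^(2 + 1) + 2 (b=2); 2→3: 3^(3 + 1) + 3 = 84; 84−1 = 83
i=1: 83 = 3^(3 + 1) + 2 (b=3); 3→4: 4^(4 + 1) + 2 = 1026; 1026−1 = 1025
i=2: 1025 = 4^(4 + 1) + 1 (b=4); 4→5: 5^(5 + 1) + 1 = 15626; 15626−1 = 15625
i=3: 15625 = 5^(5 + 1) (b=5); 5→6: 6^(6 + 1) = 279936; 279936−1 = 279935
i=4: 279935 = 5·6^6 + 5·6^5 + 5·6^4 + 5·6^3 + 5·6^2 + 5·6 + 5 (b=6); 6→7: 5·7^7 + 5·7^5 + 5·7^4 + 5·7^3 + 5·7^2 + 5·7 + 5 = 4215755; 4215755−1 = 4215754

3935819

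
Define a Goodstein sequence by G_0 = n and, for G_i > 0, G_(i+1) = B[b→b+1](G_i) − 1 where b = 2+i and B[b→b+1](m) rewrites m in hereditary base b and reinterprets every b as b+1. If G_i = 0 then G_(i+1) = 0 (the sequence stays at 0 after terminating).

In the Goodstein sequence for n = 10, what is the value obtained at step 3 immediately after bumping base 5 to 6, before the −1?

279936

(0) 10|_2 = 2^(2 + 1) + 2 ↦ 3^(3 + 1) + 3|_3 = 84 ⇒ 83
(1) 83|_3 = 3^(3 + 1) + 2 ↦ 4^(4 + 1) + 2|_4 = 1026 ⇒ 1025
(2) 1025|_4 = 4^(4 + 1) + 1 ↦ 5^(5 + 1) + 1|_5 = 15626 ⇒ 15625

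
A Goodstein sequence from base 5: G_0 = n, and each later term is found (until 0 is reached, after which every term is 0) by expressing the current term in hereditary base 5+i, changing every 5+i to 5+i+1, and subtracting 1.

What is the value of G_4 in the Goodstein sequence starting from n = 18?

26

18 —HB5→ 3·5 + 3 —bump→ 3·6 + 3 = 21 —(−1)→ 20
20 —HB6→ 3·6 + 2 —bump→ 3·7 + 2 = 23 —(−1)→ 22
22 —HB7→ 3·7 + 1 —bump→ 3·8 + 1 = 25 —(−1)→ 24
24 —HB8→ 3·8 —bump→ 3·9 = 27 —(−1)→ 26
26 —HB9→ 2·9 + 8 —bump→ 2·10 + 8 = 28 —(−1)→ 27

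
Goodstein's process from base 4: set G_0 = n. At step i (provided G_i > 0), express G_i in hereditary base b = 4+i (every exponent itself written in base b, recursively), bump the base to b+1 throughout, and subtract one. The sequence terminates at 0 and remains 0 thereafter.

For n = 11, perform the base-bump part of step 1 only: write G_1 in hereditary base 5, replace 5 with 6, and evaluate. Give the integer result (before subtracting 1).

11 —HB4→ 2·4 + 3 —bump→ 2·5 + 3 = 13 —(−1)→ 12
12 —HB5→ 2·5 + 2 —bump→ 2·6 + 2 = 14 —(−1)→ 13

14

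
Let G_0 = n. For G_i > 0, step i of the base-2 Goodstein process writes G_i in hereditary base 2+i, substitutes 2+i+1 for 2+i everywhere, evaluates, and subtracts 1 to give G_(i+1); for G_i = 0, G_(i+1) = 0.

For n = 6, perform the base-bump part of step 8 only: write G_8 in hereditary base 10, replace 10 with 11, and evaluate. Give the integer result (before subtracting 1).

6 —HB2→ 2^2 + 2 —bump→ 3^3 + 3 = 30 —(−1)→ 29
29 —HB3→ 3^3 + 2 —bump→ 4^4 + 2 = 258 —(−1)→ 257
257 —HB4→ 4^4 + 1 —bump→ 5^5 + 1 = 3126 —(−1)→ 3125
3125 —HB5→ 5^5 —bump→ 6^6 = 46656 —(−1)→ 46655
46655 —HB6→ 5·6^5 + 5·6^4 + 5·6^3 + 5·6^2 + 5·6 + 5 —bump→ 5·7^5 + 5·7^4 + 5·7^3 + 5·7^2 + 5·7 + 5 = 98040 —(−1)→ 98039
98039 —HB7→ 5·7^5 + 5·7^4 + 5·7^3 + 5·7^2 + 5·7 + 4 —bump→ 5·8^5 + 5·8^4 + 5·8^3 + 5·8^2 + 5·8 + 4 = 187244 —(−1)→ 187243
187243 —HB8→ 5·8^5 + 5·8^4 + 5·8^3 + 5·8^2 + 5·8 + 3 —bump→ 5·9^5 + 5·9^4 + 5·9^3 + 5·9^2 + 5·9 + 3 = 332148 —(−1)→ 332147
332147 —HB9→ 5·9^5 + 5·9^4 + 5·9^3 + 5·9^2 + 5·9 + 2 —bump→ 5·10^5 + 5·10^4 + 5·10^3 + 5·10^2 + 5·10 + 2 = 555552 —(−1)→ 555551

885776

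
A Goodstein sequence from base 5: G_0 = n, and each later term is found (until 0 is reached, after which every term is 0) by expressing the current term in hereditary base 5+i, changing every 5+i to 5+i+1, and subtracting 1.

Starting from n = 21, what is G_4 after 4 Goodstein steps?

21 —HB5→ 4·5 + 1 —bump→ 4·6 + 1 = 25 —(−1)→ 24
24 —HB6→ 4·6 —bump→ 4·7 = 28 —(−1)→ 27
27 —HB7→ 3·7 + 6 —bump→ 3·8 + 6 = 30 —(−1)→ 29
29 —HB8→ 3·8 + 5 —bump→ 3·9 + 5 = 32 —(−1)→ 31
31 —HB9→ 3·9 + 4 —bump→ 3·10 + 4 = 34 —(−1)→ 33

31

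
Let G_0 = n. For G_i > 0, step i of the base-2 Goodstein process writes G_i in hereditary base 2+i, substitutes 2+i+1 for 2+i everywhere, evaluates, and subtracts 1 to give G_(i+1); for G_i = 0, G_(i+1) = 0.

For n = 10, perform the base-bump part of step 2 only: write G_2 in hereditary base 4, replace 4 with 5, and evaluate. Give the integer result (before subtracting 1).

G_0=10  [base 2] 2^(2 + 1) + 2  →[2↦3]→  3^(3 + 1) + 3 = 84  −1 ⇒ G_1=83
G_1=83  [base 3] 3^(3 + 1) + 2  →[3↦4]→  4^(4 + 1) + 2 = 1026  −1 ⇒ G_2=1025

15626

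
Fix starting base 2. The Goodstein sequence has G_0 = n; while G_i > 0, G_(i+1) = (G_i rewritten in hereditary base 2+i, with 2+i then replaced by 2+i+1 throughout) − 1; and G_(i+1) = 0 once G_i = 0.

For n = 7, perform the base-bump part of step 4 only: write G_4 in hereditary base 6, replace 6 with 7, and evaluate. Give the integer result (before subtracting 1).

G_0 = 7. HB_2(7) = 2^2 + 2 + 1. Bump = 31. G_1 = 30.
G_1 = 30. HB_3(30) = 3^3 + 3. Bump = 260. G_2 = 259.
G_2 = 259. HB_4(259) = 4^4 + 3. Bump = 3128. G_3 = 3127.
G_3 = 3127. HB_5(3127) = 5^5 + 2. Bump = 46658. G_4 = 46657.
G_4 = 46657. HB_6(46657) = 6^6 + 1. Bump = 823544. G_5 = 823543.

823544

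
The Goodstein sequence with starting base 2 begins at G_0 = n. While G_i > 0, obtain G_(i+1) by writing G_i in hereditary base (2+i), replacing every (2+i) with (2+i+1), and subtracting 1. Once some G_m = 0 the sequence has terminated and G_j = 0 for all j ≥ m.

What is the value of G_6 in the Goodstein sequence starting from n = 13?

base 2: 13 = 2^(2 + 1) + 2^2 + 1; at 3: 3^(3 + 1) + 3^3 + 1 = 109; next = 108
base 3: 108 = 3^(3 + 1) + 3^3; at 4: 4^(4 + 1) + 4^4 = 1280; next = 1279
base 4: 1279 = 4^(4 + 1) + 3·4^3 + 3·4^2 + 3·4 + 3; at 5: 5^(5 + 1) + 3·5^3 + 3·5^2 + 3·5 + 3 = 16093; next = 16092
base 5: 16092 = 5^(5 + 1) + 3·5^3 + 3·5^2 + 3·5 + 2; at 6: 6^(6 + 1) + 3·6^3 + 3·6^2 + 3·6 + 2 = 280712; next = 280711
base 6: 280711 = 6^(6 + 1) + 3·6^3 + 3·6^2 + 3·6 + 1; at 7: 7^(7 + 1) + 3·7^3 + 3·7^2 + 3·7 + 1 = 5765999; next = 5765998
base 7: 5765998 = 7^(7 + 1) + 3·7^3 + 3·7^2 + 3·7; at 8: 8^(8 + 1) + 3·8^3 + 3·8^2 + 3·8 = 134219480; next = 134219479
base 8: 134219479 = 8^(8 + 1) + 3·8^3 + 3·8^2 + 2·8 + 7; at 9: 9^(9 + 1) + 3·9^3 + 3·9^2 + 2·9 + 7 = 3486786856; next = 3486786855

134219479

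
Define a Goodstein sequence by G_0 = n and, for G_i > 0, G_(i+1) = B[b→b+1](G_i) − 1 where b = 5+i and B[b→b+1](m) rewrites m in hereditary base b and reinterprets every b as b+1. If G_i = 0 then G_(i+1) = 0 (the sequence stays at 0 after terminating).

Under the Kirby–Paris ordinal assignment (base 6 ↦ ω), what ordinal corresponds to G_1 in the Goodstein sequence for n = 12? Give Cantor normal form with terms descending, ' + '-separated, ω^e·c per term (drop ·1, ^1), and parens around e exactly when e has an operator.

ω·2 + 1

G_0 = 12. HB_5(12) = 2·5 + 2. Bump = 14. G_1 = 13.
G_1 = 13. HB_6(13) = 2·6 + 1. Bump = 15. G_2 = 14.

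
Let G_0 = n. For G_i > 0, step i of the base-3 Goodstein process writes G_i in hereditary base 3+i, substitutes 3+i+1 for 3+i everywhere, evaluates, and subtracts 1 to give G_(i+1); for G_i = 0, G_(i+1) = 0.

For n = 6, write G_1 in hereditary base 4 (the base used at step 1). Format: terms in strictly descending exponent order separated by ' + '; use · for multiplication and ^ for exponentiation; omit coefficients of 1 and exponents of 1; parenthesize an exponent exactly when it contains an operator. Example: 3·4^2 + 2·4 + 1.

4 + 3

(0) 6|_3 = 2·3 ↦ 2·4|_4 = 8 ⇒ 7
(1) 7|_4 = 4 + 3 ↦ 5 + 3|_5 = 8 ⇒ 7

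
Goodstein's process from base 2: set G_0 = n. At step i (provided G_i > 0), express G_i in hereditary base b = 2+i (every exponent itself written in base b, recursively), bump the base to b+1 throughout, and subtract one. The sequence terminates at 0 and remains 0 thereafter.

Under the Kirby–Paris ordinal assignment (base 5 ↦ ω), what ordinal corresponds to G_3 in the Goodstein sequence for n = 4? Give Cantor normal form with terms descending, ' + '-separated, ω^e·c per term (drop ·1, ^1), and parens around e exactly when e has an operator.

base 2: 4 = 2^2; at 3: 3^3 = 27; next = 26
base 3: 26 = 2·3^2 + 2·3 + 2; at 4: 2·4^2 + 2·4 + 2 = 42; next = 41
base 4: 41 = 2·4^2 + 2·4 + 1; at 5: 2·5^2 + 2·5 + 1 = 61; next = 60
base 5: 60 = 2·5^2 + 2·5; at 6: 2·6^2 + 2·6 = 84; next = 83

ω^2·2 + ω·2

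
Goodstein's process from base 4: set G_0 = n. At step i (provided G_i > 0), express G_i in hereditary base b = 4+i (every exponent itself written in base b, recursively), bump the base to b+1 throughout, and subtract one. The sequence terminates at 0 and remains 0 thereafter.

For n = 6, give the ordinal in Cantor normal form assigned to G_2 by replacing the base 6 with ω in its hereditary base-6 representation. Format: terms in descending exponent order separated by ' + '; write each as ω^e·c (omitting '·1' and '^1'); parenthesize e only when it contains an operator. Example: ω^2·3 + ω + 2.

ω

[0] 6 ≡ 4 + 2 (base 4). Lift 5: 7. −1: 6.
[1] 6 ≡ 5 + 1 (base 5). Lift 6: 7. −1: 6.
[2] 6 ≡ 6 (base 6). Lift 7: 7. −1: 6.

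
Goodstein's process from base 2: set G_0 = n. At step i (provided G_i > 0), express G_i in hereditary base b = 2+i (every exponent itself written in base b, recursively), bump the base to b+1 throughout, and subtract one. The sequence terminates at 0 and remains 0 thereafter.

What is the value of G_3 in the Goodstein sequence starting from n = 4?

60

[0] 4 ≡ 2^2 (base 2). Lift 3: 27. −1: 26.
[1] 26 ≡ 2·3^2 + 2·3 + 2 (base 3). Lift 4: 42. −1: 41.
[2] 41 ≡ 2·4^2 + 2·4 + 1 (base 4). Lift 5: 61. −1: 60.
[3] 60 ≡ 2·5^2 + 2·5 (base 5). Lift 6: 84. −1: 83.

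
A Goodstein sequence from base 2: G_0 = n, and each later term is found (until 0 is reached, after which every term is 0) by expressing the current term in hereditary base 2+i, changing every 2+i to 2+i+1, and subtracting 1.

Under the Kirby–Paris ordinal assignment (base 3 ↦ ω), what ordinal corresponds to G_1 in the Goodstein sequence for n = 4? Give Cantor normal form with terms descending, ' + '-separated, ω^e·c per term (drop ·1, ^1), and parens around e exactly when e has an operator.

G_0 = 4. HB_2(4) = 2^2. Bump = 27. G_1 = 26.
G_1 = 26. HB_3(26) = 2·3^2 + 2·3 + 2. Bump = 42. G_2 = 41.

ω^2·2 + ω·2 + 2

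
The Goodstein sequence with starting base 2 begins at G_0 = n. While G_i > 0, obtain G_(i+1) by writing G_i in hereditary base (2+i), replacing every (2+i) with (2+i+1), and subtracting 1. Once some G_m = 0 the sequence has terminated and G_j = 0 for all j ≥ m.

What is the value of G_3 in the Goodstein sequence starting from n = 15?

G_0 = 15. HB_2(15) = 2^(2 + 1) + 2^2 + 2 + 1. Bump = 112. G_1 = 111.
G_1 = 111. HB_3(111) = 3^(3 + 1) + 3^3 + 3. Bump = 1284. G_2 = 1283.
G_2 = 1283. HB_4(1283) = 4^(4 + 1) + 4^4 + 3. Bump = 18753. G_3 = 18752.
G_3 = 18752. HB_5(18752) = 5^(5 + 1) + 5^5 + 2. Bump = 326594. G_4 = 326593.

18752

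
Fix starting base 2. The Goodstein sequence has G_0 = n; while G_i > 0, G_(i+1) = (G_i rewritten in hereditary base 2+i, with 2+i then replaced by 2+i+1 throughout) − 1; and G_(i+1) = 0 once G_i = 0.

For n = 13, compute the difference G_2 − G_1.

1171

(0) 13|_2 = 2^(2 + 1) + 2^2 + 1 ↦ 3^(3 + 1) + 3^3 + 1|_3 = 109 ⇒ 108
(1) 108|_3 = 3^(3 + 1) + 3^3 ↦ 4^(4 + 1) + 4^4|_4 = 1280 ⇒ 1279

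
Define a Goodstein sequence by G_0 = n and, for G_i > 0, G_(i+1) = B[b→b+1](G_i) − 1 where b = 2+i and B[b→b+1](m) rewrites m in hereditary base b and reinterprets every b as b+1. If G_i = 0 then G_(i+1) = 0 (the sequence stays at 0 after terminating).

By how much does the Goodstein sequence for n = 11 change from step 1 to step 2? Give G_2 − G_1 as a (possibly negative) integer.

943

G_0 = 11. HB_2(11) = 2^(2 + 1) + 2 + 1. Bump = 85. G_1 = 84.
G_1 = 84. HB_3(84) = 3^(3 + 1) + 3. Bump = 1028. G_2 = 1027.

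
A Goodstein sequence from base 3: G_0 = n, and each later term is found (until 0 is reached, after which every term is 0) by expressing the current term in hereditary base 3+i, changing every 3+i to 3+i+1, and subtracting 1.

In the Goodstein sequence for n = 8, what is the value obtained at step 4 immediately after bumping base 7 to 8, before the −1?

12

base 3: 8 = 2·3 + 2; at 4: 2·4 + 2 = 10; next = 9
base 4: 9 = 2·4 + 1; at 5: 2·5 + 1 = 11; next = 10
base 5: 10 = 2·5; at 6: 2·6 = 12; next = 11
base 6: 11 = 6 + 5; at 7: 7 + 5 = 12; next = 11
base 7: 11 = 7 + 4; at 8: 8 + 4 = 12; next = 11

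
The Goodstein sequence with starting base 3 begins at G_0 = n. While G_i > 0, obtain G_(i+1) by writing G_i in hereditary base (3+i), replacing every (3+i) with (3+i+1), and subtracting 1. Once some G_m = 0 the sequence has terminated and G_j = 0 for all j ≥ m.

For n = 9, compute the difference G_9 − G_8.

1

G_0=9  [base 3] 3^2  →[3↦4]→  4^2 = 16  −1 ⇒ G_1=15
G_1=15  [base 4] 3·4 + 3  →[4↦5]→  3·5 + 3 = 18  −1 ⇒ G_2=17
G_2=17  [base 5] 3·5 + 2  →[5↦6]→  3·6 + 2 = 20  −1 ⇒ G_3=19
G_3=19  [base 6] 3·6 + 1  →[6↦7]→  3·7 + 1 = 22  −1 ⇒ G_4=21
G_4=21  [base 7] 3·7  →[7↦8]→  3·8 = 24  −1 ⇒ G_5=23
G_5=23  [base 8] 2·8 + 7  →[8↦9]→  2·9 + 7 = 25  −1 ⇒ G_6=24
G_6=24  [base 9] 2·9 + 6  →[9↦10]→  2·10 + 6 = 26  −1 ⇒ G_7=25
G_7=25  [base 10] 2·10 + 5  →[10↦11]→  2·11 + 5 = 27  −1 ⇒ G_8=26
G_8=26  [base 11] 2·11 + 4  →[11↦12]→  2·12 + 4 = 28  −1 ⇒ G_9=27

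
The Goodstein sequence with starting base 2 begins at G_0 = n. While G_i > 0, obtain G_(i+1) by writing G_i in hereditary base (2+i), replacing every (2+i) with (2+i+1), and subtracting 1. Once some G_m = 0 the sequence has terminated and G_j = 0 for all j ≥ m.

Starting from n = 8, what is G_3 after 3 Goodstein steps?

G_0 = 8. HB_2(8) = 2^(2 + 1). Bump = 81. G_1 = 80.
G_1 = 80. HB_3(80) = 2·3^3 + 2·3^2 + 2·3 + 2. Bump = 554. G_2 = 553.
G_2 = 553. HB_4(553) = 2·4^4 + 2·4^2 + 2·4 + 1. Bump = 6311. G_3 = 6310.
G_3 = 6310. HB_5(6310) = 2·5^5 + 2·5^2 + 2·5. Bump = 93396. G_4 = 93395.

6310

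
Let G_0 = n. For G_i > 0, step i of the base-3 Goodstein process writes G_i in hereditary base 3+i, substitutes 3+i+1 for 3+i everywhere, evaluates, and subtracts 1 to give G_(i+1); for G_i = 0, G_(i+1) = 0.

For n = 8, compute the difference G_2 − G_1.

(0) 8|_3 = 2·3 + 2 ↦ 2·4 + 2|_4 = 10 ⇒ 9
(1) 9|_4 = 2·4 + 1 ↦ 2·5 + 1|_5 = 11 ⇒ 10

1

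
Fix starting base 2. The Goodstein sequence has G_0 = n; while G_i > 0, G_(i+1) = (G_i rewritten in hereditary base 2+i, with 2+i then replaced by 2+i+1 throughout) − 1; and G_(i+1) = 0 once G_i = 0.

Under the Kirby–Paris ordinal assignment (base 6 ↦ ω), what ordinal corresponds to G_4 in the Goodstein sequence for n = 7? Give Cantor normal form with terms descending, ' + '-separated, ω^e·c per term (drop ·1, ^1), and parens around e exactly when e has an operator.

G_0 = 7. HB_2(7) = 2^2 + 2 + 1. Bump = 31. G_1 = 30.
G_1 = 30. HB_3(30) = 3^3 + 3. Bump = 260. G_2 = 259.
G_2 = 259. HB_4(259) = 4^4 + 3. Bump = 3128. G_3 = 3127.
G_3 = 3127. HB_5(3127) = 5^5 + 2. Bump = 46658. G_4 = 46657.

ω^ω + 1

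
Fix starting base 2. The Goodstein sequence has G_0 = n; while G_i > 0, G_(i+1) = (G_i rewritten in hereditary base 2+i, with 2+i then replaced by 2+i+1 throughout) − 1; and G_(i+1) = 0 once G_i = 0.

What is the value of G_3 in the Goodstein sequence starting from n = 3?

2

(0) 3|_2 = 2 + 1 ↦ 3 + 1|_3 = 4 ⇒ 3
(1) 3|_3 = 3 ↦ 4|_4 = 4 ⇒ 3
(2) 3|_4 = 3 ↦ 3|_5 = 3 ⇒ 2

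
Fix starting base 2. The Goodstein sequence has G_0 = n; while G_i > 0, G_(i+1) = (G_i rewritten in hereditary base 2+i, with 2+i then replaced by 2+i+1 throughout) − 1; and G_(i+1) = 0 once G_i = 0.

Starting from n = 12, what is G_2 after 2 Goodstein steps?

1065

G_0=12  [base 2] 2^(2 + 1) + 2^2  →[2↦3]→  3^(3 + 1) + 3^3 = 108  −1 ⇒ G_1=107
G_1=107  [base 3] 3^(3 + 1) + 2·3^2 + 2·3 + 2  →[3↦4]→  4^(4 + 1) + 2·4^2 + 2·4 + 2 = 1066  −1 ⇒ G_2=1065
G_2=1065  [base 4] 4^(4 + 1) + 2·4^2 + 2·4 + 1  →[4↦5]→  5^(5 + 1) + 2·5^2 + 2·5 + 1 = 15686  −1 ⇒ G_3=15685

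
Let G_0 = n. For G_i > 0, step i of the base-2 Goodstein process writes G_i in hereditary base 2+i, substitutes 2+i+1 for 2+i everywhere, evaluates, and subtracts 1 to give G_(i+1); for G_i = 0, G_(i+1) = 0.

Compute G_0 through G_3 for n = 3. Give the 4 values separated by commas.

3, 3, 3, 2

(0) 3|_2 = 2 + 1 ↦ 3 + 1|_3 = 4 ⇒ 3
(1) 3|_3 = 3 ↦ 4|_4 = 4 ⇒ 3
(2) 3|_4 = 3 ↦ 3|_5 = 3 ⇒ 2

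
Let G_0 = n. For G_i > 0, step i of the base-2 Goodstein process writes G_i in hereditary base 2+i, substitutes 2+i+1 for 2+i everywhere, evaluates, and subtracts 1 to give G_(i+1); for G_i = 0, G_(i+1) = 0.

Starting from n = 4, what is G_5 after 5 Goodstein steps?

109

i=0: 4 = 2^2 (b=2); 2→3: 3^3 = 27; 27−1 = 26
i=1: 26 = 2·3^2 + 2·3 + 2 (b=3); 3→4: 2·4^2 + 2·4 + 2 = 42; 42−1 = 41
i=2: 41 = 2·4^2 + 2·4 + 1 (b=4); 4→5: 2·5^2 + 2·5 + 1 = 61; 61−1 = 60
i=3: 60 = 2·5^2 + 2·5 (b=5); 5→6: 2·6^2 + 2·6 = 84; 84−1 = 83
i=4: 83 = 2·6^2 + 6 + 5 (b=6); 6→7: 2·7^2 + 7 + 5 = 110; 110−1 = 109
i=5: 109 = 2·7^2 + 7 + 4 (b=7); 7→8: 2·8^2 + 8 + 4 = 140; 140−1 = 139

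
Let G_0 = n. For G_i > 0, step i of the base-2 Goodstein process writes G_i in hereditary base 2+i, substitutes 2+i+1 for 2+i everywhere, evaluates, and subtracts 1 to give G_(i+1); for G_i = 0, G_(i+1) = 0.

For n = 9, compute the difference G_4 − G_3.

130901

i=0: 9 = 2^(2 + 1) + 1 (b=2); 2→3: 3^(3 + 1) + 1 = 82; 82−1 = 81
i=1: 81 = 3^(3 + 1) (b=3); 3→4: 4^(4 + 1) = 1024; 1024−1 = 1023
i=2: 1023 = 3·4^4 + 3·4^3 + 3·4^2 + 3·4 + 3 (b=4); 4→5: 3·5^5 + 3·5^3 + 3·5^2 + 3·5 + 3 = 9843; 9843−1 = 9842
i=3: 9842 = 3·5^5 + 3·5^3 + 3·5^2 + 3·5 + 2 (b=5); 5→6: 3·6^6 + 3·6^3 + 3·6^2 + 3·6 + 2 = 140744; 140744−1 = 140743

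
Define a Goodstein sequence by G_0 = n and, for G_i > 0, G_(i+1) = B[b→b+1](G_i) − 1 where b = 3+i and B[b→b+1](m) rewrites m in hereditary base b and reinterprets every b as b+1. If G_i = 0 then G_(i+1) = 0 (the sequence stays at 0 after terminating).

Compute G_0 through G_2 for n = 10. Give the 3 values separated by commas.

10, 16, 24

[0] 10 ≡ 3^2 + 1 (base 3). Lift 4: 17. −1: 16.
[1] 16 ≡ 4^2 (base 4). Lift 5: 25. −1: 24.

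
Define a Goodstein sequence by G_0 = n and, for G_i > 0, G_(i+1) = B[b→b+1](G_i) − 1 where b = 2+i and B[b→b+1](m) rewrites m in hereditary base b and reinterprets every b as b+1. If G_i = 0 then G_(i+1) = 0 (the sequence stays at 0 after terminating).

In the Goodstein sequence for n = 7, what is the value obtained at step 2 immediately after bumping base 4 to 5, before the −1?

(0) 7|_2 = 2^2 + 2 + 1 ↦ 3^3 + 3 + 1|_3 = 31 ⇒ 30
(1) 30|_3 = 3^3 + 3 ↦ 4^4 + 4|_4 = 260 ⇒ 259
(2) 259|_4 = 4^4 + 3 ↦ 5^5 + 3|_5 = 3128 ⇒ 3127

3128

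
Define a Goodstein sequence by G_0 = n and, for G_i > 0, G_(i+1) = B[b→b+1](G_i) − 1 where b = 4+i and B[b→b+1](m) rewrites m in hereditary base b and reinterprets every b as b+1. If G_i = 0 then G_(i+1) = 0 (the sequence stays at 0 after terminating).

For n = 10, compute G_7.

13

10 —HB4→ 2·4 + 2 —bump→ 2·5 + 2 = 12 —(−1)→ 11
11 —HB5→ 2·5 + 1 —bump→ 2·6 + 1 = 13 —(−1)→ 12
12 —HB6→ 2·6 —bump→ 2·7 = 14 —(−1)→ 13
13 —HB7→ 7 + 6 —bump→ 8 + 6 = 14 —(−1)→ 13
13 —HB8→ 8 + 5 —bump→ 9 + 5 = 14 —(−1)→ 13
13 —HB9→ 9 + 4 —bump→ 10 + 4 = 14 —(−1)→ 13
13 —HB10→ 10 + 3 —bump→ 11 + 3 = 14 —(−1)→ 13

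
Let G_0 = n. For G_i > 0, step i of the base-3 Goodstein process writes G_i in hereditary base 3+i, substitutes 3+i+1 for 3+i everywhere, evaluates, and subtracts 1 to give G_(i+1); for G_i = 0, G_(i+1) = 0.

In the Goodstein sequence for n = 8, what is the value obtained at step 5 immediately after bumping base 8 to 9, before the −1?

12

i=0: 8 = 2·3 + 2 (b=3); 3→4: 2·4 + 2 = 10; 10−1 = 9
i=1: 9 = 2·4 + 1 (b=4); 4→5: 2·5 + 1 = 11; 11−1 = 10
i=2: 10 = 2·5 (b=5); 5→6: 2·6 = 12; 12−1 = 11
i=3: 11 = 6 + 5 (b=6); 6→7: 7 + 5 = 12; 12−1 = 11
i=4: 11 = 7 + 4 (b=7); 7→8: 8 + 4 = 12; 12−1 = 11
i=5: 11 = 8 + 3 (b=8); 8→9: 9 + 3 = 12; 12−1 = 11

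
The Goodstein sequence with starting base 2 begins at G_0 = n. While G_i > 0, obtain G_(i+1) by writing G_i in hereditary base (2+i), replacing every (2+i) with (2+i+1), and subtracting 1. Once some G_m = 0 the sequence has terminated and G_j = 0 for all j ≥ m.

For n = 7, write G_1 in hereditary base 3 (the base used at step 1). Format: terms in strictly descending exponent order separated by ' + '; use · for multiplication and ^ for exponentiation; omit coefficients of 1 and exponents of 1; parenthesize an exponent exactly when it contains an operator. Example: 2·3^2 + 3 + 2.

G_0 = 7. HB_2(7) = 2^2 + 2 + 1. Bump = 31. G_1 = 30.
G_1 = 30. HB_3(30) = 3^3 + 3. Bump = 260. G_2 = 259.

3^3 + 3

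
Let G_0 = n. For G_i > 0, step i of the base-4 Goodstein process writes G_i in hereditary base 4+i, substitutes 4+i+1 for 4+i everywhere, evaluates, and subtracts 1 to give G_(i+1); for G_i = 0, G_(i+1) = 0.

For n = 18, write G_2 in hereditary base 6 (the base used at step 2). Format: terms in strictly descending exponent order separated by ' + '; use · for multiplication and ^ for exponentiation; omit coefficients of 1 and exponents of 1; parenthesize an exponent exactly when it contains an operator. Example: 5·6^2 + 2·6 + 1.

6^2

step 0: 18 = 4^2 + 2; sub 5 for 4: 5^2 + 2; = 27; G_1 = 27−1 = 26
step 1: 26 = 5^2 + 1; sub 6 for 5: 6^2 + 1; = 37; G_2 = 37−1 = 36
step 2: 36 = 6^2; sub 7 for 6: 7^2; = 49; G_3 = 49−1 = 48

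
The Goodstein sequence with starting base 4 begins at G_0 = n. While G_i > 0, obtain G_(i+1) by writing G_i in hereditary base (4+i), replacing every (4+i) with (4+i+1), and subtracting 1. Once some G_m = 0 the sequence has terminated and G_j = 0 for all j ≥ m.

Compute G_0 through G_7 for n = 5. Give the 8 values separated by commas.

5, 5, 5, 4, 3, 2, 1, 0

G_0 = 5. HB_4(5) = 4 + 1. Bump = 6. G_1 = 5.
G_1 = 5. HB_5(5) = 5. Bump = 6. G_2 = 5.
G_2 = 5. HB_6(5) = 5. Bump = 5. G_3 = 4.
G_3 = 4. HB_7(4) = 4. Bump = 4. G_4 = 3.
G_4 = 3. HB_8(3) = 3. Bump = 3. G_5 = 2.
G_5 = 2. HB_9(2) = 2. Bump = 2. G_6 = 1.
G_6 = 1. HB_10(1) = 1. Bump = 1. G_7 = 0.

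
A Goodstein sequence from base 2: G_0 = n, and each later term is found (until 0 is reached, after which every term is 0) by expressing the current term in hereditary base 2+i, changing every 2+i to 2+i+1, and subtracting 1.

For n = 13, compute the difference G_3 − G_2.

base 2: 13 = 2^(2 + 1) + 2^2 + 1; at 3: 3^(3 + 1) + 3^3 + 1 = 109; next = 108
base 3: 108 = 3^(3 + 1) + 3^3; at 4: 4^(4 + 1) + 4^4 = 1280; next = 1279
base 4: 1279 = 4^(4 + 1) + 3·4^3 + 3·4^2 + 3·4 + 3; at 5: 5^(5 + 1) + 3·5^3 + 3·5^2 + 3·5 + 3 = 16093; next = 16092

14813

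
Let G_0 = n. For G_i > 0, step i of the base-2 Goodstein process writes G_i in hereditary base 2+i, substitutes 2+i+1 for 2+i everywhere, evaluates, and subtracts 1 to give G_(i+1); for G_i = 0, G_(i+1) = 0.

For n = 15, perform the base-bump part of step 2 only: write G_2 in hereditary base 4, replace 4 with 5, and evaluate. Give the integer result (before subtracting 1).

i=0: 15 = 2^(2 + 1) + 2^2 + 2 + 1 (b=2); 2→3: 3^(3 + 1) + 3^3 + 3 + 1 = 112; 112−1 = 111
i=1: 111 = 3^(3 + 1) + 3^3 + 3 (b=3); 3→4: 4^(4 + 1) + 4^4 + 4 = 1284; 1284−1 = 1283

18753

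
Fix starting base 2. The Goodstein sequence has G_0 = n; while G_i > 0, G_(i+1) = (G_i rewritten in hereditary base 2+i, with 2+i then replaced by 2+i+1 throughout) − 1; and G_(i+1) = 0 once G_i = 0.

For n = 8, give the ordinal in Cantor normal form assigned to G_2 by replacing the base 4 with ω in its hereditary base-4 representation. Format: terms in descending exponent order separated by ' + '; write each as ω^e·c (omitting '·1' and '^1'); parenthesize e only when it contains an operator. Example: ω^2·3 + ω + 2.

G_0 = 8. HB_2(8) = 2^(2 + 1). Bump = 81. G_1 = 80.
G_1 = 80. HB_3(80) = 2·3^3 + 2·3^2 + 2·3 + 2. Bump = 554. G_2 = 553.
G_2 = 553. HB_4(553) = 2·4^4 + 2·4^2 + 2·4 + 1. Bump = 6311. G_3 = 6310.

ω^ω·2 + ω^2·2 + ω·2 + 1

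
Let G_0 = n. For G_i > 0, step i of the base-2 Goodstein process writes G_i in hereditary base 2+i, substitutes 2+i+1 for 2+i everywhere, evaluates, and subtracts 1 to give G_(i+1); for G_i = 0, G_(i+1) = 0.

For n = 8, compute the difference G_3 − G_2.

G_0=8  [base 2] 2^(2 + 1)  →[2↦3]→  3^(3 + 1) = 81  −1 ⇒ G_1=80
G_1=80  [base 3] 2·3^3 + 2·3^2 + 2·3 + 2  →[3↦4]→  2·4^4 + 2·4^2 + 2·4 + 2 = 554  −1 ⇒ G_2=553
G_2=553  [base 4] 2·4^4 + 2·4^2 + 2·4 + 1  →[4↦5]→  2·5^5 + 2·5^2 + 2·5 + 1 = 6311  −1 ⇒ G_3=6310

5757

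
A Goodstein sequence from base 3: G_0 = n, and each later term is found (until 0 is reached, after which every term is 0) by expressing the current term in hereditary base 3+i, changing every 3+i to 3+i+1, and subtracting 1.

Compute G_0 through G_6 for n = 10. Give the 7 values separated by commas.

base 3: 10 = 3^2 + 1; at 4: 4^2 + 1 = 17; next = 16
base 4: 16 = 4^2; at 5: 5^2 = 25; next = 24
base 5: 24 = 4·5 + 4; at 6: 4·6 + 4 = 28; next = 27
base 6: 27 = 4·6 + 3; at 7: 4·7 + 3 = 31; next = 30
base 7: 30 = 4·7 + 2; at 8: 4·8 + 2 = 34; next = 33
base 8: 33 = 4·8 + 1; at 9: 4·9 + 1 = 37; next = 36

10, 16, 24, 27, 30, 33, 36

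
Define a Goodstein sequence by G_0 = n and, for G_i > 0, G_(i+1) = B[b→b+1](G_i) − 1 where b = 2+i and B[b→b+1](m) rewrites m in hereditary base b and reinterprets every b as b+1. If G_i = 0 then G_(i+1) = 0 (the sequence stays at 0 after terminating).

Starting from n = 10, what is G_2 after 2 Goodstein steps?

1025

G_0=10  [base 2] 2^(2 + 1) + 2  →[2↦3]→  3^(3 + 1) + 3 = 84  −1 ⇒ G_1=83
G_1=83  [base 3] 3^(3 + 1) + 2  →[3↦4]→  4^(4 + 1) + 2 = 1026  −1 ⇒ G_2=1025
G_2=1025  [base 4] 4^(4 + 1) + 1  →[4↦5]→  5^(5 + 1) + 1 = 15626  −1 ⇒ G_3=15625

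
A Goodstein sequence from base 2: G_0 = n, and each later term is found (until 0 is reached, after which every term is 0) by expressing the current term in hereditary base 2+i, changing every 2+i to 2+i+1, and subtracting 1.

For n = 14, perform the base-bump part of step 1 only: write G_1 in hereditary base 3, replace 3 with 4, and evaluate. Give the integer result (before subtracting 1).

14 —HB2→ 2^(2 + 1) + 2^2 + 2 —bump→ 3^(3 + 1) + 3^3 + 3 = 111 —(−1)→ 110
110 —HB3→ 3^(3 + 1) + 3^3 + 2 —bump→ 4^(4 + 1) + 4^4 + 2 = 1282 —(−1)→ 1281

1282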